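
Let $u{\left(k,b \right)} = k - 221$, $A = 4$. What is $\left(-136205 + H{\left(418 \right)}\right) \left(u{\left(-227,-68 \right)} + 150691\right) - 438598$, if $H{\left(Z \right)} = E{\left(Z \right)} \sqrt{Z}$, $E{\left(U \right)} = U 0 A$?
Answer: $-20464286413$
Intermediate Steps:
$E{\left(U \right)} = 0$ ($E{\left(U \right)} = U 0 \cdot 4 = 0 \cdot 4 = 0$)
$u{\left(k,b \right)} = -221 + k$ ($u{\left(k,b \right)} = k - 221 = -221 + k$)
$H{\left(Z \right)} = 0$ ($H{\left(Z \right)} = 0 \sqrt{Z} = 0$)
$\left(-136205 + H{\left(418 \right)}\right) \left(u{\left(-227,-68 \right)} + 150691\right) - 438598 = \left(-136205 + 0\right) \left(\left(-221 - 227\right) + 150691\right) - 438598 = - 136205 \left(-448 + 150691\right) - 438598 = \left(-136205\right) 150243 - 438598 = -20463847815 - 438598 = -20464286413$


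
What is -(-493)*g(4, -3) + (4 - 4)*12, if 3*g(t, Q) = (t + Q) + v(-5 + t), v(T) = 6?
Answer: 3451/3 ≈ 1150.3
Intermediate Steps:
g(t, Q) = 2 + Q/3 + t/3 (g(t, Q) = ((t + Q) + 6)/3 = ((Q + t) + 6)/3 = (6 + Q + t)/3 = 2 + Q/3 + t/3)
-(-493)*g(4, -3) + (4 - 4)*12 = -(-493)*(2 + (⅓)*(-3) + (⅓)*4) + (4 - 4)*12 = -(-493)*(2 - 1 + 4/3) + 0*12 = -(-493)*7/3 + 0 = -493*(-7/3) + 0 = 3451/3 + 0 = 3451/3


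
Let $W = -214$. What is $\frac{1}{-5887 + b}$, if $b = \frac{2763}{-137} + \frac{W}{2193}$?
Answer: $- \frac{300441}{1774784744} \approx -0.00016928$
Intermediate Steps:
$b = - \frac{6088577}{300441}$ ($b = \frac{2763}{-137} - \frac{214}{2193} = 2763 \left(- \frac{1}{137}\right) - \frac{214}{2193} = - \frac{2763}{137} - \frac{214}{2193} = - \frac{6088577}{300441} \approx -20.265$)
$\frac{1}{-5887 + b} = \frac{1}{-5887 - \frac{6088577}{300441}} = \frac{1}{- \frac{1774784744}{300441}} = - \frac{300441}{1774784744}$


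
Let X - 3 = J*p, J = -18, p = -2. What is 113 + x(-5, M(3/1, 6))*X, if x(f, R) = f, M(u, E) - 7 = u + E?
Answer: -82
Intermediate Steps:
M(u, E) = 7 + E + u (M(u, E) = 7 + (u + E) = 7 + (E + u) = 7 + E + u)
X = 39 (X = 3 - 18*(-2) = 3 + 36 = 39)
113 + x(-5, M(3/1, 6))*X = 113 - 5*39 = 113 - 195 = -82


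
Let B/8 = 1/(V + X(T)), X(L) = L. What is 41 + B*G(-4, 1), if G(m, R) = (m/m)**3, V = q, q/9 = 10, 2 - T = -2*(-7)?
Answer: 1603/39 ≈ 41.103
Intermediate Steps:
T = -12 (T = 2 - (-2)*(-7) = 2 - 1*14 = 2 - 14 = -12)
q = 90 (q = 9*10 = 90)
V = 90
B = 4/39 (B = 8/(90 - 12) = 8/78 = 8*(1/78) = 4/39 ≈ 0.10256)
G(m, R) = 1 (G(m, R) = 1**3 = 1)
41 + B*G(-4, 1) = 41 + (4/39)*1 = 41 + 4/39 = 1603/39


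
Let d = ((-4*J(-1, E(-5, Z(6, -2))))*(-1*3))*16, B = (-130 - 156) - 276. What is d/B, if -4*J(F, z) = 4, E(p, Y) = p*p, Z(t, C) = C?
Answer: 96/281 ≈ 0.34164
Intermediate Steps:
E(p, Y) = p**2
J(F, z) = -1 (J(F, z) = -1/4*4 = -1)
B = -562 (B = -286 - 276 = -562)
d = -192 (d = ((-4*(-1))*(-1*3))*16 = (4*(-3))*16 = -12*16 = -192)
d/B = -192/(-562) = -192*(-1/562) = 96/281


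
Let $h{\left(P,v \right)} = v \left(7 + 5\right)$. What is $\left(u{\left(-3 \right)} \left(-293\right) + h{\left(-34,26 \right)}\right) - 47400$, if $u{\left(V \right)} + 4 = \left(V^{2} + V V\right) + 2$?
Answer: $-51776$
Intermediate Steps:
$h{\left(P,v \right)} = 12 v$ ($h{\left(P,v \right)} = v 12 = 12 v$)
$u{\left(V \right)} = -2 + 2 V^{2}$ ($u{\left(V \right)} = -4 + \left(\left(V^{2} + V V\right) + 2\right) = -4 + \left(\left(V^{2} + V^{2}\right) + 2\right) = -4 + \left(2 V^{2} + 2\right) = -4 + \left(2 + 2 V^{2}\right) = -2 + 2 V^{2}$)
$\left(u{\left(-3 \right)} \left(-293\right) + h{\left(-34,26 \right)}\right) - 47400 = \left(\left(-2 + 2 \left(-3\right)^{2}\right) \left(-293\right) + 12 \cdot 26\right) - 47400 = \left(\left(-2 + 2 \cdot 9\right) \left(-293\right) + 312\right) - 47400 = \left(\left(-2 + 18\right) \left(-293\right) + 312\right) - 47400 = \left(16 \left(-293\right) + 312\right) - 47400 = \left(-4688 + 312\right) - 47400 = -4376 - 47400 = -51776$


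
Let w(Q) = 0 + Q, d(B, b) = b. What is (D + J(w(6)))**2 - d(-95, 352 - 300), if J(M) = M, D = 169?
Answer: 30573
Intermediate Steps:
w(Q) = Q
(D + J(w(6)))**2 - d(-95, 352 - 300) = (169 + 6)**2 - (352 - 300) = 175**2 - 1*52 = 30625 - 52 = 30573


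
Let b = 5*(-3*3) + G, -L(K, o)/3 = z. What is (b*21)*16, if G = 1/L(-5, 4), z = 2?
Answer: -15176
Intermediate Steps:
L(K, o) = -6 (L(K, o) = -3*2 = -6)
G = -1/6 (G = 1/(-6) = -1/6 ≈ -0.16667)
b = -271/6 (b = 5*(-3*3) - 1/6 = 5*(-9) - 1/6 = -45 - 1/6 = -271/6 ≈ -45.167)
(b*21)*16 = -271/6*21*16 = -1897/2*16 = -15176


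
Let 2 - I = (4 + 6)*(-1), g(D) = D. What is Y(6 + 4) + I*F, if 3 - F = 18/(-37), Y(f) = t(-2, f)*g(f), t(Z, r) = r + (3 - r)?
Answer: 2658/37 ≈ 71.838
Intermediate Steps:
t(Z, r) = 3
Y(f) = 3*f
F = 129/37 (F = 3 - 18/(-37) = 3 - 18*(-1)/37 = 3 - 1*(-18/37) = 3 + 18/37 = 129/37 ≈ 3.4865)
I = 12 (I = 2 - (4 + 6)*(-1) = 2 - 10*(-1) = 2 - 1*(-10) = 2 + 10 = 12)
Y(6 + 4) + I*F = 3*(6 + 4) + 12*(129/37) = 3*10 + 1548/37 = 30 + 1548/37 = 2658/37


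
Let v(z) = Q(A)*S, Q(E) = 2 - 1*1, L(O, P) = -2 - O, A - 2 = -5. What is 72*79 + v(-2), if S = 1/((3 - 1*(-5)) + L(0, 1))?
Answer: 34129/6 ≈ 5688.2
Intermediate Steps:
A = -3 (A = 2 - 5 = -3)
Q(E) = 1 (Q(E) = 2 - 1 = 1)
S = ⅙ (S = 1/((3 - 1*(-5)) + (-2 - 1*0)) = 1/((3 + 5) + (-2 + 0)) = 1/(8 - 2) = 1/6 = ⅙ ≈ 0.16667)
v(z) = ⅙ (v(z) = 1*(⅙) = ⅙)
72*79 + v(-2) = 72*79 + ⅙ = 5688 + ⅙ = 34129/6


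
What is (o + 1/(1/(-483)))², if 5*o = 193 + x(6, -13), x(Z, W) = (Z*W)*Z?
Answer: 289444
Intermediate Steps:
x(Z, W) = W*Z² (x(Z, W) = (W*Z)*Z = W*Z²)
o = -55 (o = (193 - 13*6²)/5 = (193 - 13*36)/5 = (193 - 468)/5 = (⅕)*(-275) = -55)
(o + 1/(1/(-483)))² = (-55 + 1/(1/(-483)))² = (-55 + 1/(-1/483))² = (-55 - 483)² = (-538)² = 289444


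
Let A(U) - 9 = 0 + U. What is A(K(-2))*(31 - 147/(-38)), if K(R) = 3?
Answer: 7950/19 ≈ 418.42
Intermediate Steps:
A(U) = 9 + U (A(U) = 9 + (0 + U) = 9 + U)
A(K(-2))*(31 - 147/(-38)) = (9 + 3)*(31 - 147/(-38)) = 12*(31 - 147*(-1/38)) = 12*(31 + 147/38) = 12*(1325/38) = 7950/19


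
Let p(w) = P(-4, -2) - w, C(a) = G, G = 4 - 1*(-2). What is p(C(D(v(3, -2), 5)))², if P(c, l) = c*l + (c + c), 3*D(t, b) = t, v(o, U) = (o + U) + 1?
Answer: 36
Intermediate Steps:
G = 6 (G = 4 + 2 = 6)
v(o, U) = 1 + U + o (v(o, U) = (U + o) + 1 = 1 + U + o)
D(t, b) = t/3
C(a) = 6
P(c, l) = 2*c + c*l (P(c, l) = c*l + 2*c = 2*c + c*l)
p(w) = -w (p(w) = -4*(2 - 2) - w = -4*0 - w = 0 - w = -w)
p(C(D(v(3, -2), 5)))² = (-1*6)² = (-6)² = 36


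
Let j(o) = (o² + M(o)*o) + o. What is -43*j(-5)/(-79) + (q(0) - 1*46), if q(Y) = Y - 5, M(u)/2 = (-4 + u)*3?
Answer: 8441/79 ≈ 106.85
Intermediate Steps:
M(u) = -24 + 6*u (M(u) = 2*((-4 + u)*3) = 2*(-12 + 3*u) = -24 + 6*u)
q(Y) = -5 + Y
j(o) = o + o² + o*(-24 + 6*o) (j(o) = (o² + (-24 + 6*o)*o) + o = (o² + o*(-24 + 6*o)) + o = o + o² + o*(-24 + 6*o))
-43*j(-5)/(-79) + (q(0) - 1*46) = -43*(-5*(-23 + 7*(-5)))/(-79) + ((-5 + 0) - 1*46) = -43*(-5*(-23 - 35))*(-1)/79 + (-5 - 46) = -43*(-5*(-58))*(-1)/79 - 51 = -12470*(-1)/79 - 51 = -43*(-290/79) - 51 = 12470/79 - 51 = 8441/79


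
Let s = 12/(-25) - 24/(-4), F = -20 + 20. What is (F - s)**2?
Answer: 19044/625 ≈ 30.470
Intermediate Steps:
F = 0
s = 138/25 (s = 12*(-1/25) - 24*(-1/4) = -12/25 + 6 = 138/25 ≈ 5.5200)
(F - s)**2 = (0 - 1*138/25)**2 = (0 - 138/25)**2 = (-138/25)**2 = 19044/625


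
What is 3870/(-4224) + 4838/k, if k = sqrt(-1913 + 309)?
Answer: -645/704 - 2419*I*sqrt(401)/401 ≈ -0.91619 - 120.8*I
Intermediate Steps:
k = 2*I*sqrt(401) (k = sqrt(-1604) = 2*I*sqrt(401) ≈ 40.05*I)
3870/(-4224) + 4838/k = 3870/(-4224) + 4838/((2*I*sqrt(401))) = 3870*(-1/4224) + 4838*(-I*sqrt(401)/802) = -645/704 - 2419*I*sqrt(401)/401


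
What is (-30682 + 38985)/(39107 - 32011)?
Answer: 8303/7096 ≈ 1.1701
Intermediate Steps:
(-30682 + 38985)/(39107 - 32011) = 8303/7096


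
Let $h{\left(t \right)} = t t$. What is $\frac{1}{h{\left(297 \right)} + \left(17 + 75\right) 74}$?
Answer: $\frac{1}{95017} \approx 1.0524 \cdot 10^{-5}$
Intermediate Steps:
$h{\left(t \right)} = t^{2}$
$\frac{1}{h{\left(297 \right)} + \left(17 + 75\right) 74} = \frac{1}{297^{2} + \left(17 + 75\right) 74} = \frac{1}{88209 + 92 \cdot 74} = \frac{1}{88209 + 6808} = \frac{1}{95017}$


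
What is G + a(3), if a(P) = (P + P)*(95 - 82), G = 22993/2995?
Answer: 256603/2995 ≈ 85.677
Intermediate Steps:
G = 22993/2995 (G = 22993*(1/2995) = 22993/2995 ≈ 7.6771)
a(P) = 26*P (a(P) = (2*P)*13 = 26*P)
G + a(3) = 22993/2995 + 26*3 = 22993/2995 + 78 = 256603/2995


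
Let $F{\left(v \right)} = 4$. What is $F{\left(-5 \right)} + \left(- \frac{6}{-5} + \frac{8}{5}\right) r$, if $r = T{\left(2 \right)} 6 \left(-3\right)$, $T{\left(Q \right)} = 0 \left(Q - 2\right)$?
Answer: $4$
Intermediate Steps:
$T{\left(Q \right)} = 0$ ($T{\left(Q \right)} = 0 \left(-2 + Q\right) = 0$)
$r = 0$ ($r = 0 \cdot 6 \left(-3\right) = 0 \left(-3\right) = 0$)
$F{\left(-5 \right)} + \left(- \frac{6}{-5} + \frac{8}{5}\right) r = 4 + \left(- \frac{6}{-5} + \frac{8}{5}\right) 0 = 4 + \left(\left(-6\right) \left(- \frac{1}{5}\right) + 8 \cdot \frac{1}{5}\right) 0 = 4 + \left(\frac{6}{5} + \frac{8}{5}\right) 0 = 4 + \frac{14}{5} \cdot 0 = 4 + 0 = 4$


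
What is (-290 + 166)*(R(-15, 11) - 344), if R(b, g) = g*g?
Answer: 27652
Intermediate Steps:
R(b, g) = g**2
(-290 + 166)*(R(-15, 11) - 344) = (-290 + 166)*(11**2 - 344) = -124*(121 - 344) = -124*(-223) = 27652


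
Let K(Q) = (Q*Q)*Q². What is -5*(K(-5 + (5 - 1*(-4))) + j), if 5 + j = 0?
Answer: -1255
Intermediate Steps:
K(Q) = Q⁴ (K(Q) = Q²*Q² = Q⁴)
j = -5 (j = -5 + 0 = -5)
-5*(K(-5 + (5 - 1*(-4))) + j) = -5*((-5 + (5 - 1*(-4)))⁴ - 5) = -5*((-5 + (5 + 4))⁴ - 5) = -5*((-5 + 9)⁴ - 5) = -5*(4⁴ - 5) = -5*(256 - 5) = -5*251 = -1255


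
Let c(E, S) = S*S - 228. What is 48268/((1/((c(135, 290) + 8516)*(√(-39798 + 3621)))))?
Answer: 4459383984*I*√36177 ≈ 8.4819e+11*I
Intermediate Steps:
c(E, S) = -228 + S² (c(E, S) = S² - 228 = -228 + S²)
48268/((1/((c(135, 290) + 8516)*(√(-39798 + 3621))))) = 48268/((1/(((-228 + 290²) + 8516)*(√(-39798 + 3621))))) = 48268/((1/(((-228 + 84100) + 8516)*(√(-36177))))) = 48268/((1/((83872 + 8516)*((I*√36177))))) = 48268/(((-I*√36177/36177)/92388)) = 48268/((-I*√36177/3342320676)) = 48268*(92388*I*√36177) = 4459383984*I*√36177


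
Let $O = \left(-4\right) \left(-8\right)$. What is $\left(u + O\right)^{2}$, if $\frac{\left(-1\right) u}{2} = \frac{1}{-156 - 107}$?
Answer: $\frac{70862724}{69169} \approx 1024.5$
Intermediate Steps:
$O = 32$
$u = \frac{2}{263}$ ($u = - \frac{2}{-156 - 107} = - \frac{2}{-263} = \left(-2\right) \left(- \frac{1}{263}\right) = \frac{2}{263} \approx 0.0076046$)
$\left(u + O\right)^{2} = \left(\frac{2}{263} + 32\right)^{2} = \left(\frac{8418}{263}\right)^{2} = \frac{70862724}{69169}$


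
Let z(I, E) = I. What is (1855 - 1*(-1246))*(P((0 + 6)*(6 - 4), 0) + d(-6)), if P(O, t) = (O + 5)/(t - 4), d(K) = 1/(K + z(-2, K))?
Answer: -108535/8 ≈ -13567.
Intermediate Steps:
d(K) = 1/(-2 + K) (d(K) = 1/(K - 2) = 1/(-2 + K))
P(O, t) = (5 + O)/(-4 + t)
(1855 - 1*(-1246))*(P((0 + 6)*(6 - 4), 0) + d(-6)) = (1855 - 1*(-1246))*((5 + (0 + 6)*(6 - 4))/(-4 + 0) + 1/(-2 - 6)) = (1855 + 1246)*((5 + 6*2)/(-4) + 1/(-8)) = 3101*(-(5 + 12)/4 - ⅛) = 3101*(-¼*17 - ⅛) = 3101*(-17/4 - ⅛) = 3101*(-35/8) = -108535/8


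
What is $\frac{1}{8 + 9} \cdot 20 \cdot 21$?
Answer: $\frac{420}{17} \approx 24.706$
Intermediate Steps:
$\frac{1}{8 + 9} \cdot 20 \cdot 21 = \frac{1}{17} \cdot 20 \cdot 21 = \frac{20}{17} \cdot 21 = \frac{420}{17}$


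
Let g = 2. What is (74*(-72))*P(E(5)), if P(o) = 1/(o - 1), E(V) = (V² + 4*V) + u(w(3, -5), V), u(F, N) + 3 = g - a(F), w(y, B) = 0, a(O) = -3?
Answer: -2664/23 ≈ -115.83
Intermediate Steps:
u(F, N) = 2 (u(F, N) = -3 + (2 - 1*(-3)) = -3 + (2 + 3) = -3 + 5 = 2)
E(V) = 2 + V² + 4*V (E(V) = (V² + 4*V) + 2 = 2 + V² + 4*V)
P(o) = 1/(-1 + o)
(74*(-72))*P(E(5)) = (74*(-72))/(-1 + (2 + 5² + 4*5)) = -5328/(-1 + (2 + 25 + 20)) = -5328/(-1 + 47) = -5328/46 = -5328*1/46 = -2664/23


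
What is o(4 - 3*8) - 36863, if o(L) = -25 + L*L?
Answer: -36488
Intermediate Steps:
o(L) = -25 + L**2
o(4 - 3*8) - 36863 = (-25 + (4 - 3*8)**2) - 36863 = (-25 + (4 - 24)**2) - 36863 = (-25 + (-20)**2) - 36863 = (-25 + 400) - 36863 = 375 - 36863 = -36488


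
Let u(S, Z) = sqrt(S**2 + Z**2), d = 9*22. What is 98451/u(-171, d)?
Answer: 10939*sqrt(5)/65 ≈ 376.31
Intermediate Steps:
d = 198
98451/u(-171, d) = 98451/(sqrt((-171)**2 + 198**2)) = 98451/(sqrt(29241 + 39204)) = 98451/(sqrt(68445)) = 98451/((117*sqrt(5))) = 98451*(sqrt(5)/585) = 10939*sqrt(5)/65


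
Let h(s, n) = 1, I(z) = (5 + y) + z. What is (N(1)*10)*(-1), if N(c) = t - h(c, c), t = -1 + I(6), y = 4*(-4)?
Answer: 70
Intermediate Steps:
y = -16
I(z) = -11 + z (I(z) = (5 - 16) + z = -11 + z)
t = -6 (t = -1 + (-11 + 6) = -1 - 5 = -6)
N(c) = -7 (N(c) = -6 - 1*1 = -6 - 1 = -7)
(N(1)*10)*(-1) = -7*10*(-1) = -70*(-1) = 70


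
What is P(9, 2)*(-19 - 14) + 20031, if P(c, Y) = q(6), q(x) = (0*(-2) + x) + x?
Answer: 19635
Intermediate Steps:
q(x) = 2*x (q(x) = (0 + x) + x = x + x = 2*x)
P(c, Y) = 12 (P(c, Y) = 2*6 = 12)
P(9, 2)*(-19 - 14) + 20031 = 12*(-19 - 14) + 20031 = 12*(-33) + 20031 = -396 + 20031 = 19635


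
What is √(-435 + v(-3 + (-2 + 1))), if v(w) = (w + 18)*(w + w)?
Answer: I*√547 ≈ 23.388*I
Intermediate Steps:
v(w) = 2*w*(18 + w) (v(w) = (18 + w)*(2*w) = 2*w*(18 + w))
√(-435 + v(-3 + (-2 + 1))) = √(-435 + 2*(-3 + (-2 + 1))*(18 + (-3 + (-2 + 1)))) = √(-435 + 2*(-3 - 1)*(18 + (-3 - 1))) = √(-435 + 2*(-4)*(18 - 4)) = √(-435 + 2*(-4)*14) = √(-435 - 112) = √(-547) = I*√547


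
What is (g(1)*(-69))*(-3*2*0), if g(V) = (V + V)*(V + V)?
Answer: 0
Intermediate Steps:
g(V) = 4*V² (g(V) = (2*V)*(2*V) = 4*V²)
(g(1)*(-69))*(-3*2*0) = ((4*1²)*(-69))*(-3*2*0) = ((4*1)*(-69))*(-6*0) = (4*(-69))*0 = -276*0 = 0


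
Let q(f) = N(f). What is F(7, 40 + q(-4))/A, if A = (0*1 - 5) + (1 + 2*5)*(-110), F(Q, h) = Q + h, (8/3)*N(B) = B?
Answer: -91/2430 ≈ -0.037449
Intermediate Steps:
N(B) = 3*B/8
q(f) = 3*f/8
A = -1215 (A = (0 - 5) + (1 + 10)*(-110) = -5 + 11*(-110) = -5 - 1210 = -1215)
F(7, 40 + q(-4))/A = (7 + (40 + (3/8)*(-4)))/(-1215) = (7 + (40 - 3/2))*(-1/1215) = (7 + 77/2)*(-1/1215) = (91/2)*(-1/1215) = -91/2430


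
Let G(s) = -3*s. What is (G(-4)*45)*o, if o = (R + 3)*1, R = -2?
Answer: 540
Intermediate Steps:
o = 1 (o = (-2 + 3)*1 = 1*1 = 1)
(G(-4)*45)*o = (-3*(-4)*45)*1 = (12*45)*1 = 540*1 = 540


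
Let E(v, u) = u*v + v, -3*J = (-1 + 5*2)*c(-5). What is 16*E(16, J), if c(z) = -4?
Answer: 3328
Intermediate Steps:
J = 12 (J = -(-1 + 5*2)*(-4)/3 = -(-1 + 10)*(-4)/3 = -3*(-4) = -⅓*(-36) = 12)
E(v, u) = v + u*v
16*E(16, J) = 16*(16*(1 + 12)) = 16*(16*13) = 16*208 = 3328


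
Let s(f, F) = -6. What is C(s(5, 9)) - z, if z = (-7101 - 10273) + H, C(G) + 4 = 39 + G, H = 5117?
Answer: 12286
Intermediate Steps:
C(G) = 35 + G (C(G) = -4 + (39 + G) = 35 + G)
z = -12257 (z = (-7101 - 10273) + 5117 = -17374 + 5117 = -12257)
C(s(5, 9)) - z = (35 - 6) - 1*(-12257) = 29 + 12257 = 12286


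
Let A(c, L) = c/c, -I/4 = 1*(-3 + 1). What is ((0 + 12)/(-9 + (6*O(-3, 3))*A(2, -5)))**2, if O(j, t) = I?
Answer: 16/169 ≈ 0.094675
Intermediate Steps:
I = 8 (I = -4*(-3 + 1) = -4*(-2) = 8)
O(j, t) = 8
A(c, L) = 1
((0 + 12)/(-9 + (6*O(-3, 3))*A(2, -5)))**2 = ((0 + 12)/(-9 + (6*8)*1))**2 = (12/(-9 + 48*1))**2 = (12/(-9 + 48))**2 = (12/39)**2 = (12*(1/39))**2 = (4/13)**2 = 16/169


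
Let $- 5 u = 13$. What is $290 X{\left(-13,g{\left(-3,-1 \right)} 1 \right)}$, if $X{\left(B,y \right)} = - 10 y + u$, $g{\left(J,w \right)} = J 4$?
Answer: $34046$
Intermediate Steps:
$u = - \frac{13}{5}$ ($u = \left(- \frac{1}{5}\right) 13 = - \frac{13}{5} \approx -2.6$)
$g{\left(J,w \right)} = 4 J$
$X{\left(B,y \right)} = - \frac{13}{5} - 10 y$ ($X{\left(B,y \right)} = - 10 y - \frac{13}{5} = - \frac{13}{5} - 10 y$)
$290 X{\left(-13,g{\left(-3,-1 \right)} 1 \right)} = 290 \left(- \frac{13}{5} - 10 \cdot 4 \left(-3\right) 1\right) = 290 \left(- \frac{13}{5} - 10 \left(\left(-12\right) 1\right)\right) = 290 \left(- \frac{13}{5} - -120\right) = 290 \left(- \frac{13}{5} + 120\right) = 290 \cdot \frac{587}{5} = 34046$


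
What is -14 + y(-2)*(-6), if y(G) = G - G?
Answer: -14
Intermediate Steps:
y(G) = 0
-14 + y(-2)*(-6) = -14 + 0*(-6) = -14 + 0 = -14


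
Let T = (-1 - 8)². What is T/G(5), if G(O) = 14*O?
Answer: 81/70 ≈ 1.1571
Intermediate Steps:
T = 81 (T = (-9)² = 81)
T/G(5) = 81/((14*5)) = 81/70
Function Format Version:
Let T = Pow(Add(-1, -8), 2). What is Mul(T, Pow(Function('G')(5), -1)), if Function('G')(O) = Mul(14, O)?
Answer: Rational(81, 70) ≈ 1.1571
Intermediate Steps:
T = 81 (T = Pow(-9, 2) = 81)
Mul(T, Pow(Function('G')(5), -1)) = Mul(81, Pow(Mul(14, 5), -1)) = Mul(81, Pow(70, -1)) = Mul(81, Rational(1, 70)) = Rational(81, 70)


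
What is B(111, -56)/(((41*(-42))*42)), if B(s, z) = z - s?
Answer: 167/72324 ≈ 0.0023091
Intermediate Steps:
B(111, -56)/(((41*(-42))*42)) = (-56 - 1*111)/(((41*(-42))*42)) = (-56 - 111)/((-1722*42)) = -167/(-72324) = -167*(-1/72324) = 167/72324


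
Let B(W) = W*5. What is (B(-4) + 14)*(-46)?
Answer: 276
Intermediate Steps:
B(W) = 5*W
(B(-4) + 14)*(-46) = (5*(-4) + 14)*(-46) = (-20 + 14)*(-46) = -6*(-46) = 276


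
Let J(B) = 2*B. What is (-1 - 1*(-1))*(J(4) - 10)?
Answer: 0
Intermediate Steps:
(-1 - 1*(-1))*(J(4) - 10) = (-1 - 1*(-1))*(2*4 - 10) = (-1 + 1)*(8 - 10) = 0*(-2) = 0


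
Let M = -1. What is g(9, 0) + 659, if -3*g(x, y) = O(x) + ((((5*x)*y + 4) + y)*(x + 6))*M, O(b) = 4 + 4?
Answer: 2029/3 ≈ 676.33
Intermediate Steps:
O(b) = 8
g(x, y) = -8/3 + (6 + x)*(4 + y + 5*x*y)/3 (g(x, y) = -(8 + ((((5*x)*y + 4) + y)*(x + 6))*(-1))/3 = -(8 + (((5*x*y + 4) + y)*(6 + x))*(-1))/3 = -(8 + (((4 + 5*x*y) + y)*(6 + x))*(-1))/3 = -(8 + ((4 + y + 5*x*y)*(6 + x))*(-1))/3 = -(8 + ((6 + x)*(4 + y + 5*x*y))*(-1))/3 = -(8 - (6 + x)*(4 + y + 5*x*y))/3 = -8/3 + (6 + x)*(4 + y + 5*x*y)/3)
g(9, 0) + 659 = (16/3 + 2*0 + (4/3)*9 + (5/3)*0*9² + (31/3)*9*0) + 659 = (16/3 + 0 + 12 + (5/3)*0*81 + 0) + 659 = (16/3 + 0 + 12 + 0 + 0) + 659 = 52/3 + 659 = 2029/3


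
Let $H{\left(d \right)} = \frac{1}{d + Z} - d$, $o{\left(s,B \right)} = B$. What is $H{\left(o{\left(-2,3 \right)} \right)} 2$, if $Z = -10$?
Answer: $- \frac{44}{7} \approx -6.2857$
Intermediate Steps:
$H{\left(d \right)} = \frac{1}{-10 + d} - d$ ($H{\left(d \right)} = \frac{1}{d - 10} - d = \frac{1}{-10 + d} - d$)
$H{\left(o{\left(-2,3 \right)} \right)} 2 = \frac{1 - 3^{2} + 10 \cdot 3}{-10 + 3} \cdot 2 = \frac{1 - 9 + 30}{-7} \cdot 2 = - \frac{1 - 9 + 30}{7} \cdot 2 = \left(- \frac{1}{7}\right) 22 \cdot 2 = \left(- \frac{22}{7}\right) 2 = - \frac{44}{7}$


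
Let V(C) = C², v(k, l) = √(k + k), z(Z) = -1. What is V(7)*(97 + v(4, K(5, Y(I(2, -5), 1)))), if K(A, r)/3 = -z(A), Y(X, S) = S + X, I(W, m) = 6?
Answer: 4753 + 98*√2 ≈ 4891.6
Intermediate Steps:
K(A, r) = 3 (K(A, r) = 3*(-1*(-1)) = 3*1 = 3)
v(k, l) = √2*√k (v(k, l) = √(2*k) = √2*√k)
V(7)*(97 + v(4, K(5, Y(I(2, -5), 1)))) = 7²*(97 + √2*√4) = 49*(97 + √2*2) = 49*(97 + 2*√2) = 4753 + 98*√2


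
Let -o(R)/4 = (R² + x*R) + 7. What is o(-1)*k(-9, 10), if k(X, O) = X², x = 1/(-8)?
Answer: -5265/2 ≈ -2632.5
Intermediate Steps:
x = -⅛ ≈ -0.12500
o(R) = -28 + R/2 - 4*R² (o(R) = -4*((R² - R/8) + 7) = -4*(7 + R² - R/8) = -28 + R/2 - 4*R²)
o(-1)*k(-9, 10) = (-28 + (½)*(-1) - 4*(-1)²)*(-9)² = (-28 - ½ - 4*1)*81 = (-28 - ½ - 4)*81 = -65/2*81 = -5265/2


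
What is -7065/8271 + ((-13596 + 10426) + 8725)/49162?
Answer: -33487125/45179878 ≈ -0.74120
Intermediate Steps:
-7065/8271 + ((-13596 + 10426) + 8725)/49162 = -7065*1/8271 + (-3170 + 8725)*(1/49162) = -785/919 + 5555*(1/49162) = -785/919 + 5555/49162 = -33487125/45179878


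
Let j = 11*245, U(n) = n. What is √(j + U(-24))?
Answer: √2671 ≈ 51.682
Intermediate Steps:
j = 2695
√(j + U(-24)) = √(2695 - 24) = √2671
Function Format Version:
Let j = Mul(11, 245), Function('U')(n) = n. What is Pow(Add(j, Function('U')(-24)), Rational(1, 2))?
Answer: Pow(2671, Rational(1, 2)) ≈ 51.682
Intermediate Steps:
j = 2695
Pow(Add(j, Function('U')(-24)), Rational(1, 2)) = Pow(Add(2695, -24), Rational(1, 2)) = Pow(2671, Rational(1, 2))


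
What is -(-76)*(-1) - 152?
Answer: -228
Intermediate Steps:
-(-76)*(-1) - 152 = -38*2 - 152 = -76 - 152 = -228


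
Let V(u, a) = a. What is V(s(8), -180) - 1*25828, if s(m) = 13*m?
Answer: -26008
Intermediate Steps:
V(s(8), -180) - 1*25828 = -180 - 1*25828 = -180 - 25828 = -26008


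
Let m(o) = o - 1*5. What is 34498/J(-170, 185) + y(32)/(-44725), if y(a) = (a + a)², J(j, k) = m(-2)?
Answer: -1542951722/313075 ≈ -4928.4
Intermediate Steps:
m(o) = -5 + o (m(o) = o - 5 = -5 + o)
J(j, k) = -7 (J(j, k) = -5 - 2 = -7)
y(a) = 4*a² (y(a) = (2*a)² = 4*a²)
34498/J(-170, 185) + y(32)/(-44725) = 34498/(-7) + (4*32²)/(-44725) = 34498*(-⅐) + (4*1024)*(-1/44725) = -34498/7 + 4096*(-1/44725) = -34498/7 - 4096/44725 = -1542951722/313075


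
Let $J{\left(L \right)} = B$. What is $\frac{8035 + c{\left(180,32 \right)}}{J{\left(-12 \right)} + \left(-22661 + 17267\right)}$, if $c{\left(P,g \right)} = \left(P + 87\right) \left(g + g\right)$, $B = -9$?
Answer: $- \frac{25123}{5403} \approx -4.6498$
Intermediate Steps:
$J{\left(L \right)} = -9$
$c{\left(P,g \right)} = 2 g \left(87 + P\right)$ ($c{\left(P,g \right)} = \left(87 + P\right) 2 g = 2 g \left(87 + P\right)$)
$\frac{8035 + c{\left(180,32 \right)}}{J{\left(-12 \right)} + \left(-22661 + 17267\right)} = \frac{8035 + 2 \cdot 32 \left(87 + 180\right)}{-9 + \left(-22661 + 17267\right)} = \frac{8035 + 2 \cdot 32 \cdot 267}{-9 - 5394} = \frac{8035 + 17088}{-5403} = 25123 \left(- \frac{1}{5403}\right) = - \frac{25123}{5403}$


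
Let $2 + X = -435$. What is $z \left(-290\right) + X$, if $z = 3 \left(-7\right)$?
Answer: $5653$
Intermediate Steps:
$X = -437$ ($X = -2 - 435 = -437$)
$z = -21$
$z \left(-290\right) + X = \left(-21\right) \left(-290\right) - 437 = 6090 - 437 = 5653$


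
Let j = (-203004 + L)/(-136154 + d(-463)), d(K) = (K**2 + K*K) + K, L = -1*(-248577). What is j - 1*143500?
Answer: -41919317927/292121 ≈ -1.4350e+5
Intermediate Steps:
L = 248577
d(K) = K + 2*K**2 (d(K) = (K**2 + K**2) + K = 2*K**2 + K = K + 2*K**2)
j = 45573/292121 (j = (-203004 + 248577)/(-136154 - 463*(1 + 2*(-463))) = 45573/(-136154 - 463*(1 - 926)) = 45573/(-136154 - 463*(-925)) = 45573/(-136154 + 428275) = 45573/292121 ≈ 0.15601)
j - 1*143500 = 45573/292121 - 1*143500 = 45573/292121 - 143500 = -41919317927/292121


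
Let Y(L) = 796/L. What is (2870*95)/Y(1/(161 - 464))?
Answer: -136325/120594 ≈ -1.1304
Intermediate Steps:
(2870*95)/Y(1/(161 - 464)) = (2870*95)/((796/(1/(161 - 464)))) = 272650/((796/(1/(-303)))) = 272650/((796/(-1/303))) = 272650/((796*(-303))) = 272650/(-241188) = 272650*(-1/241188) = -136325/120594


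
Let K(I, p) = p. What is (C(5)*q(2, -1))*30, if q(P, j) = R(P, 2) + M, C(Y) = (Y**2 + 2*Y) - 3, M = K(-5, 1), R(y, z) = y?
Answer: 2880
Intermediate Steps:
M = 1
C(Y) = -3 + Y**2 + 2*Y
q(P, j) = 1 + P (q(P, j) = P + 1 = 1 + P)
(C(5)*q(2, -1))*30 = ((-3 + 5**2 + 2*5)*(1 + 2))*30 = ((-3 + 25 + 10)*3)*30 = (32*3)*30 = 96*30 = 2880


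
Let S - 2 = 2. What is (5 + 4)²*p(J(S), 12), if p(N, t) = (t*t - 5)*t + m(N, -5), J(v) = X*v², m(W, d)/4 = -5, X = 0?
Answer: 133488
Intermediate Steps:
S = 4 (S = 2 + 2 = 4)
m(W, d) = -20 (m(W, d) = 4*(-5) = -20)
J(v) = 0 (J(v) = 0*v² = 0)
p(N, t) = -20 + t*(-5 + t²) (p(N, t) = (t*t - 5)*t - 20 = (t² - 5)*t - 20 = (-5 + t²)*t - 20 = t*(-5 + t²) - 20 = -20 + t*(-5 + t²))
(5 + 4)²*p(J(S), 12) = (5 + 4)²*(-20 + 12³ - 5*12) = 9²*(-20 + 1728 - 60) = 81*1648 = 133488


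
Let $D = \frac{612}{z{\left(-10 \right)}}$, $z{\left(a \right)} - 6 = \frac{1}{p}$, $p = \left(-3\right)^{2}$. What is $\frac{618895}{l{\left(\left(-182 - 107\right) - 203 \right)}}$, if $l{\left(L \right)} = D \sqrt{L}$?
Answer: $- \frac{830225 i \sqrt{123}}{33048} \approx - 278.61 i$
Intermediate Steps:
$p = 9$
$z{\left(a \right)} = \frac{55}{9}$ ($z{\left(a \right)} = 6 + \frac{1}{9} = \frac{55}{9}$)
$D = \frac{5508}{55}$ ($D = \frac{612}{\frac{55}{9}} = 612 \cdot \frac{9}{55} = \frac{5508}{55} \approx 100.15$)
$l{\left(L \right)} = \frac{5508 \sqrt{L}}{55}$
$\frac{618895}{l{\left(\left(-182 - 107\right) - 203 \right)}} = \frac{618895}{\frac{5508}{55} \sqrt{\left(-182 - 107\right) - 203}} = \frac{618895}{\frac{5508}{55} \sqrt{-289 - 203}} = \frac{618895}{\frac{5508}{55} \sqrt{-492}} = \frac{618895}{\frac{5508}{55} \cdot 2 i \sqrt{123}} = \frac{618895}{\frac{11016}{55} i \sqrt{123}} = 618895 \left(- \frac{55 i \sqrt{123}}{1354968}\right) = - \frac{830225 i \sqrt{123}}{33048}$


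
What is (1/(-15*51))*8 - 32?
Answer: -24488/765 ≈ -32.010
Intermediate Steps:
(1/(-15*51))*8 - 32 = -1/15*1/51*8 - 32 = -1/765*8 - 32 = -8/765 - 32 = -24488/765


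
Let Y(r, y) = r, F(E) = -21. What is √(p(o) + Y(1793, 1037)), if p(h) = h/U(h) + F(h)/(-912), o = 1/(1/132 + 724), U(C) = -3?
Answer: 5*√3783615663637693/7263244 ≈ 42.344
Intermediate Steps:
o = 132/95569 (o = 1/(1/132 + 724) = 1/(95569/132) = 132/95569 ≈ 0.0013812)
p(h) = 7/304 - h/3 (p(h) = h/(-3) - 21/(-912) = h*(-⅓) - 21*(-1/912) = -h/3 + 7/304 = 7/304 - h/3)
√(p(o) + Y(1793, 1037)) = √((7/304 - ⅓*132/95569) + 1793) = √((7/304 - 44/95569) + 1793) = √(655607/29052976 + 1793) = √(52092641575/29052976) = 5*√3783615663637693/7263244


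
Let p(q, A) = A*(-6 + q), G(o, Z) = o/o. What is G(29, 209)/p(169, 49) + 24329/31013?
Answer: 194346736/247700831 ≈ 0.78460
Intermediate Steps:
G(o, Z) = 1
G(29, 209)/p(169, 49) + 24329/31013 = 1/(49*(-6 + 169)) + 24329/31013 = 1/(49*163) + 24329*(1/31013) = 1/7987 + 24329/31013 = 194346736/247700831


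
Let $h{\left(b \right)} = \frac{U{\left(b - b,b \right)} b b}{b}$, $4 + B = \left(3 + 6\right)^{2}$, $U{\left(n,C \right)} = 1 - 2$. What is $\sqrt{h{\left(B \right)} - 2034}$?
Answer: $i \sqrt{2111} \approx 45.946 i$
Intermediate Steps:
$U{\left(n,C \right)} = -1$
$B = 77$ ($B = -4 + \left(3 + 6\right)^{2} = -4 + 9^{2} = -4 + 81 = 77$)
$h{\left(b \right)} = - b$ ($h{\left(b \right)} = \frac{- b b}{b} = \frac{\left(-1\right) b^{2}}{b} = - b$)
$\sqrt{h{\left(B \right)} - 2034} = \sqrt{\left(-1\right) 77 - 2034} = \sqrt{-77 - 2034} = \sqrt{-2111} = i \sqrt{2111}$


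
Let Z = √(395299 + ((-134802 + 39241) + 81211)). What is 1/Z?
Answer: √380949/380949 ≈ 0.0016202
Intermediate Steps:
Z = √380949 (Z = √(395299 + (-95561 + 81211)) = √(395299 - 14350) = √380949 ≈ 617.21)
1/Z = 1/(√380949) = √380949/380949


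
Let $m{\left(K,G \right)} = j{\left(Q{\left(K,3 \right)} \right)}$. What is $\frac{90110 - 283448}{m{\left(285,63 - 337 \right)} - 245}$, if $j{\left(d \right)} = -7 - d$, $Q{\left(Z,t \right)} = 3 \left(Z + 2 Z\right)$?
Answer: $\frac{21482}{313} \approx 68.633$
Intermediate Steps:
$Q{\left(Z,t \right)} = 9 Z$ ($Q{\left(Z,t \right)} = 3 \cdot 3 Z = 9 Z$)
$m{\left(K,G \right)} = -7 - 9 K$
$\frac{90110 - 283448}{m{\left(285,63 - 337 \right)} - 245} = \frac{90110 - 283448}{\left(-7 - 2565\right) - 245} = - \frac{193338}{\left(-7 - 2565\right) + \left(-52088 + 51843\right)} = - \frac{193338}{-2572 - 245} = - \frac{193338}{-2817} = \left(-193338\right) \left(- \frac{1}{2817}\right) = \frac{21482}{313}$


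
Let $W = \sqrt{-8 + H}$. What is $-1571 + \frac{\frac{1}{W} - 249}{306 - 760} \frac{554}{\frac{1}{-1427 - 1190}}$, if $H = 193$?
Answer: $- \frac{180858958}{227} + \frac{724909 \sqrt{185}}{41995} \approx -7.965 \cdot 10^{5}$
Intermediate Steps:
$W = \sqrt{185}$ ($W = \sqrt{-8 + 193} = \sqrt{185} \approx 13.601$)
$-1571 + \frac{\frac{1}{W} - 249}{306 - 760} \frac{554}{\frac{1}{-1427 - 1190}} = -1571 + \frac{\frac{1}{\sqrt{185}} - 249}{306 - 760} \frac{554}{\frac{1}{-1427 - 1190}} = -1571 + \frac{\frac{\sqrt{185}}{185} - 249}{-454} \frac{554}{\frac{1}{-2617}} = -1571 + \left(-249 + \frac{\sqrt{185}}{185}\right) \left(- \frac{1}{454}\right) \frac{554}{- \frac{1}{2617}} = -1571 + \left(\frac{249}{454} - \frac{\sqrt{185}}{83990}\right) 554 \left(-2617\right) = -1571 + \left(\frac{249}{454} - \frac{\sqrt{185}}{83990}\right) \left(-1449818\right) = -1571 - \left(\frac{180502341}{227} - \frac{724909 \sqrt{185}}{41995}\right) = - \frac{180858958}{227} + \frac{724909 \sqrt{185}}{41995}$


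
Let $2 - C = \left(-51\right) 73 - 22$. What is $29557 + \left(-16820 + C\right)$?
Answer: $16484$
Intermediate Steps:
$C = 3747$ ($C = 2 - \left(\left(-51\right) 73 - 22\right) = 2 - \left(-3723 - 22\right) = 2 - -3745 = 2 + 3745 = 3747$)
$29557 + \left(-16820 + C\right) = 29557 + \left(-16820 + 3747\right) = 29557 - 13073 = 16484$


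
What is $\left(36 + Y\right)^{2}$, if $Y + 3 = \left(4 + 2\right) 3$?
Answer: $2601$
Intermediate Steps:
$Y = 15$ ($Y = -3 + \left(4 + 2\right) 3 = -3 + 6 \cdot 3 = -3 + 18 = 15$)
$\left(36 + Y\right)^{2} = \left(36 + 15\right)^{2} = 51^{2} = 2601$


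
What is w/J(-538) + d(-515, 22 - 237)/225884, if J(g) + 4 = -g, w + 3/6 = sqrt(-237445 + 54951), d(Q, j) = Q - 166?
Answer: -119149/30155514 + I*sqrt(182494)/534 ≈ -0.0039512 + 0.79999*I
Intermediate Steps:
d(Q, j) = -166 + Q
w = -1/2 + I*sqrt(182494) (w = -1/2 + sqrt(-237445 + 54951) = -1/2 + sqrt(-182494) = -1/2 + I*sqrt(182494) ≈ -0.5 + 427.19*I)
J(g) = -4 - g
w/J(-538) + d(-515, 22 - 237)/225884 = (-1/2 + I*sqrt(182494))/(-4 - 1*(-538)) + (-166 - 515)/225884 = (-1/2 + I*sqrt(182494))/(-4 + 538) - 681*1/225884 = (-1/2 + I*sqrt(182494))/534 - 681/225884 = (-1/2 + I*sqrt(182494))*(1/534) - 681/225884 = (-1/1068 + I*sqrt(182494)/534) - 681/225884 = -119149/30155514 + I*sqrt(182494)/534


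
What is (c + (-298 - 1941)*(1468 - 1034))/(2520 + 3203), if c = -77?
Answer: -971803/5723 ≈ -169.81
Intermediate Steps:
(c + (-298 - 1941)*(1468 - 1034))/(2520 + 3203) = (-77 + (-298 - 1941)*(1468 - 1034))/(2520 + 3203) = (-77 - 2239*434)/5723 = (-77 - 971726)*(1/5723) = -971803*1/5723 = -971803/5723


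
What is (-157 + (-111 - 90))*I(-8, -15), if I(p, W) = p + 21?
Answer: -4654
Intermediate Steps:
I(p, W) = 21 + p
(-157 + (-111 - 90))*I(-8, -15) = (-157 + (-111 - 90))*(21 - 8) = (-157 - 201)*13 = -358*13 = -4654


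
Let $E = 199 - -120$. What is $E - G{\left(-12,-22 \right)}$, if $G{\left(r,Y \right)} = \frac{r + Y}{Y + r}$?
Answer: $318$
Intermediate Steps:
$G{\left(r,Y \right)} = 1$ ($G{\left(r,Y \right)} = \frac{Y + r}{Y + r} = 1$)
$E = 319$ ($E = 199 + 120 = 319$)
$E - G{\left(-12,-22 \right)} = 319 - 1 = 318$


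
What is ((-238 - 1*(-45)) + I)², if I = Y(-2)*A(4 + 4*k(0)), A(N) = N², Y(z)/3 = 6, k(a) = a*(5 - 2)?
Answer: 9025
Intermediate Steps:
k(a) = 3*a (k(a) = a*3 = 3*a)
Y(z) = 18 (Y(z) = 3*6 = 18)
I = 288 (I = 18*(4 + 4*(3*0))² = 18*(4 + 4*0)² = 18*(4 + 0)² = 18*4² = 18*16 = 288)
((-238 - 1*(-45)) + I)² = ((-238 - 1*(-45)) + 288)² = ((-238 + 45) + 288)² = (-193 + 288)² = 95² = 9025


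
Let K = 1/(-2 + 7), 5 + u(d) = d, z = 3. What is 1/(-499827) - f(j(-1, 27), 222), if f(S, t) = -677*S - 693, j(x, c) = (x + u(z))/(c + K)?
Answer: 42031951775/67976472 ≈ 618.33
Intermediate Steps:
u(d) = -5 + d
K = 1/5 ≈ 0.20000
j(x, c) = (-2 + x)/(1/5 + c) (j(x, c) = (x + (-5 + 3))/(c + 1/5) = (x - 2)/(1/5 + c) = (-2 + x)/(1/5 + c))
f(S, t) = -693 - 677*S
1/(-499827) - f(j(-1, 27), 222) = 1/(-499827) - (-693 - 3385*(-2 - 1)/(1 + 5*27)) = -1/499827 - (-693 - 3385*(-3)/(1 + 135)) = -1/499827 - (-693 - 3385*(-3)/136) = -1/499827 - (-693 - 677*(-15/136)) = -1/499827 - (-693 + 10155/136) = -1/499827 - 1*(-84093/136) = -1/499827 + 84093/136 = 42031951775/67976472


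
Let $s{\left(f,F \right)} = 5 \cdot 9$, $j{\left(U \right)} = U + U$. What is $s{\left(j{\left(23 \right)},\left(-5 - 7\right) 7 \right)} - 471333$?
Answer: $-471288$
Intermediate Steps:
$j{\left(U \right)} = 2 U$
$s{\left(f,F \right)} = 45$
$s{\left(j{\left(23 \right)},\left(-5 - 7\right) 7 \right)} - 471333 = 45 - 471333 = -471288$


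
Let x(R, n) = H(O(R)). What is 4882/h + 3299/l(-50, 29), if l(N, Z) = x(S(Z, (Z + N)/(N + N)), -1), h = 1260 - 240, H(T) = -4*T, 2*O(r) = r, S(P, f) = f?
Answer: -9341471/1190 ≈ -7850.0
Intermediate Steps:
O(r) = r/2
x(R, n) = -2*R
h = 1020
l(N, Z) = -(N + Z)/N (l(N, Z) = -2*(Z + N)/(N + N) = -2*(N + Z)/(2*N) = -2*(N + Z)*1/(2*N) = -(N + Z)/N)
4882/h + 3299/l(-50, 29) = 4882/1020 + 3299/(((-1*(-50) - 1*29)/(-50))) = 4882*(1/1020) + 3299/((-(50 - 29)/50)) = 2441/510 + 3299/((-1/50*21)) = 2441/510 + 3299/(-21/50) = 2441/510 + 3299*(-50/21) = 2441/510 - 164950/21 = -9341471/1190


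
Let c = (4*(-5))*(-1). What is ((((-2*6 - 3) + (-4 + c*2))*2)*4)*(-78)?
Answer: -13104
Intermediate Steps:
c = 20 (c = -20*(-1) = 20)
((((-2*6 - 3) + (-4 + c*2))*2)*4)*(-78) = ((((-2*6 - 3) + (-4 + 20*2))*2)*4)*(-78) = ((((-12 - 3) + (-4 + 40))*2)*4)*(-78) = (((-15 + 36)*2)*4)*(-78) = ((21*2)*4)*(-78) = (42*4)*(-78) = 168*(-78) = -13104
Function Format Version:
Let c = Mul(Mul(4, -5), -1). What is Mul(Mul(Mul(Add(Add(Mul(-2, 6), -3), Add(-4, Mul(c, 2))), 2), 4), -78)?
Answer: -13104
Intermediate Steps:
c = 20 (c = Mul(-20, -1) = 20)
Mul(Mul(Mul(Add(Add(Mul(-2, 6), -3), Add(-4, Mul(c, 2))), 2), 4), -78) = Mul(Mul(Mul(Add(Add(Mul(-2, 6), -3), Add(-4, Mul(20, 2))), 2), 4), -78) = Mul(Mul(Mul(Add(Add(-12, -3), Add(-4, 40)), 2), 4), -78) = Mul(Mul(Mul(Add(-15, 36), 2), 4), -78) = Mul(Mul(Mul(21, 2), 4), -78) = Mul(Mul(42, 4), -78) = Mul(168, -78) = -13104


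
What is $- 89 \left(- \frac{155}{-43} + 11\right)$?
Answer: $- \frac{55892}{43} \approx -1299.8$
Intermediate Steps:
$- 89 \left(- \frac{155}{-43} + 11\right) = - 89 \left(\left(-155\right) \left(- \frac{1}{43}\right) + 11\right) = - 89 \left(\frac{155}{43} + 11\right) = \left(-89\right) \frac{628}{43} = - \frac{55892}{43}$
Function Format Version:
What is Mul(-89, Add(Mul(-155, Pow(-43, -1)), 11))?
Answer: Rational(-55892, 43) ≈ -1299.8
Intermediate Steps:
Mul(-89, Add(Mul(-155, Pow(-43, -1)), 11)) = Mul(-89, Add(Mul(-155, Rational(-1, 43)), 11)) = Mul(-89, Add(Rational(155, 43), 11)) = Mul(-89, Rational(628, 43)) = Rational(-55892, 43)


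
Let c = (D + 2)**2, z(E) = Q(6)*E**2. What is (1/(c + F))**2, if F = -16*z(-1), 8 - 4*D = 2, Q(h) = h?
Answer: 16/112225 ≈ 0.00014257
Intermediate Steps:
D = 3/2 (D = 2 - 1/4*2 = 2 - 1/2 = 3/2 ≈ 1.5000)
z(E) = 6*E**2
F = -96 (F = -96*(-1)**2 = -96 ≈ -96.000)
c = 49/4 (c = (3/2 + 2)**2 = (7/2)**2 = 49/4 ≈ 12.250)
(1/(c + F))**2 = (1/(49/4 - 96))**2 = (1/(-335/4))**2 = (-4/335)**2 = 16/112225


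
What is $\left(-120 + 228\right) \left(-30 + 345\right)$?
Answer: $34020$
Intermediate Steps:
$\left(-120 + 228\right) \left(-30 + 345\right) = 108 \cdot 315 = 34020$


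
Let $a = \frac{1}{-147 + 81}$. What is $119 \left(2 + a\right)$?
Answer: $\frac{15589}{66} \approx 236.2$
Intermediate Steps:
$a = - \frac{1}{66}$ ($a = \frac{1}{-66} = - \frac{1}{66} \approx -0.015152$)
$119 \left(2 + a\right) = 119 \left(2 - \frac{1}{66}\right) = 119 \cdot \frac{131}{66} = \frac{15589}{66}$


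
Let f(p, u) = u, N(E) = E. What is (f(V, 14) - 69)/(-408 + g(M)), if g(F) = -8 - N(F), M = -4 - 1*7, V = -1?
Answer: 11/81 ≈ 0.13580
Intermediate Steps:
M = -11 (M = -4 - 7 = -11)
g(F) = -8 - F
(f(V, 14) - 69)/(-408 + g(M)) = (14 - 69)/(-408 + (-8 - 1*(-11))) = -55/(-408 + (-8 + 11)) = -55/(-408 + 3) = -55/(-405) = -55*(-1/405) = 11/81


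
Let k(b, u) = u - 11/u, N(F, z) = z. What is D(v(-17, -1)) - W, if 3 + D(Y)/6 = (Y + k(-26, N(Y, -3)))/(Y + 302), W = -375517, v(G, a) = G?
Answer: 107017117/285 ≈ 3.7550e+5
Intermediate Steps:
D(Y) = -18 + 6*(⅔ + Y)/(302 + Y) (D(Y) = -18 + 6*((Y + (-3 - 11/(-3)))/(Y + 302)) = -18 + 6*((Y + (-3 - 11*(-⅓)))/(302 + Y)) = -18 + 6*((Y + (-3 + 11/3))/(302 + Y)) = -18 + 6*((Y + ⅔)/(302 + Y)) = -18 + 6*((⅔ + Y)/(302 + Y)) = -18 + 6*(⅔ + Y)/(302 + Y))
D(v(-17, -1)) - W = 4*(-1358 - 3*(-17))/(302 - 17) - 1*(-375517) = 4*(-1358 + 51)/285 + 375517 = 4*(1/285)*(-1307) + 375517 = -5228/285 + 375517 = 107017117/285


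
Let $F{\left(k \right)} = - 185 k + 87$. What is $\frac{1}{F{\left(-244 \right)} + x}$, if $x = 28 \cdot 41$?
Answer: $\frac{1}{46375} \approx 2.1563 \cdot 10^{-5}$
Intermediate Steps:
$F{\left(k \right)} = 87 - 185 k$
$x = 1148$
$\frac{1}{F{\left(-244 \right)} + x} = \frac{1}{\left(87 - -45140\right) + 1148} = \frac{1}{\left(87 + 45140\right) + 1148} = \frac{1}{45227 + 1148} = \frac{1}{46375}$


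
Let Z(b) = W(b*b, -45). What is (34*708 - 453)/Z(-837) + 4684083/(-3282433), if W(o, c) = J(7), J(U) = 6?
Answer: 25833226843/6564866 ≈ 3935.1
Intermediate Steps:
W(o, c) = 6
Z(b) = 6
(34*708 - 453)/Z(-837) + 4684083/(-3282433) = (34*708 - 453)/6 + 4684083/(-3282433) = (24072 - 453)*(⅙) + 4684083*(-1/3282433) = 23619*(⅙) - 4684083/3282433 = 7873/2 - 4684083/3282433 = 25833226843/6564866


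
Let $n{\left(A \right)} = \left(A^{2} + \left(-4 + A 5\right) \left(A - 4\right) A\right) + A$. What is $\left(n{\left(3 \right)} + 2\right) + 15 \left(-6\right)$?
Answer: $-109$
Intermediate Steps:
$n{\left(A \right)} = A + A^{2} + A \left(-4 + A\right) \left(-4 + 5 A\right)$ ($n{\left(A \right)} = \left(A^{2} + \left(-4 + 5 A\right) \left(-4 + A\right) A\right) + A = \left(A^{2} + \left(-4 + A\right) \left(-4 + 5 A\right) A\right) + A = \left(A^{2} + A \left(-4 + A\right) \left(-4 + 5 A\right)\right) + A = A + A^{2} + A \left(-4 + A\right) \left(-4 + 5 A\right)$)
$\left(n{\left(3 \right)} + 2\right) + 15 \left(-6\right) = \left(3 \left(17 - 69 + 5 \cdot 3^{2}\right) + 2\right) + 15 \left(-6\right) = \left(3 \left(17 - 69 + 5 \cdot 9\right) + 2\right) - 90 = \left(3 \left(17 - 69 + 45\right) + 2\right) - 90 = \left(3 \left(-7\right) + 2\right) - 90 = \left(-21 + 2\right) - 90 = -19 - 90 = -109$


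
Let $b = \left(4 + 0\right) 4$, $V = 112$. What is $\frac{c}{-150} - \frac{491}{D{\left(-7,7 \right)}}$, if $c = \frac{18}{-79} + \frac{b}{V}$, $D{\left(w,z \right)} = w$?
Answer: $\frac{5818397}{82950} \approx 70.143$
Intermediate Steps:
$b = 16$ ($b = 4 \cdot 4 = 16$)
$c = - \frac{47}{553}$ ($c = \frac{18}{-79} + \frac{16}{112} = 18 \left(- \frac{1}{79}\right) + 16 \cdot \frac{1}{112} = - \frac{18}{79} + \frac{1}{7} = - \frac{47}{553} \approx -0.084991$)
$\frac{c}{-150} - \frac{491}{D{\left(-7,7 \right)}} = - \frac{47}{553 \left(-150\right)} - \frac{491}{-7} = \left(- \frac{47}{553}\right) \left(- \frac{1}{150}\right) - - \frac{491}{7} = \frac{47}{82950} + \frac{491}{7} = \frac{5818397}{82950}$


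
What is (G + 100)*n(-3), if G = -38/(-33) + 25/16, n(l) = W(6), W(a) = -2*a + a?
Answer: -54233/88 ≈ -616.28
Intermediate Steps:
W(a) = -a
n(l) = -6 (n(l) = -1*6 = -6)
G = 1433/528 (G = -38*(-1/33) + 25*(1/16) = 38/33 + 25/16 = 1433/528 ≈ 2.7140)
(G + 100)*n(-3) = (1433/528 + 100)*(-6) = (54233/528)*(-6) = -54233/88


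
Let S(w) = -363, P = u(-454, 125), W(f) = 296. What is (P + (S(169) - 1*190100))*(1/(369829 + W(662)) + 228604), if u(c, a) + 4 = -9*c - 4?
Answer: -3154083592910777/74025 ≈ -4.2608e+10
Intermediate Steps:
u(c, a) = -8 - 9*c (u(c, a) = -4 + (-9*c - 4) = -4 + (-4 - 9*c) = -8 - 9*c)
P = 4078 (P = -8 - 9*(-454) = -8 + 4086 = 4078)
(P + (S(169) - 1*190100))*(1/(369829 + W(662)) + 228604) = (4078 + (-363 - 1*190100))*(1/(369829 + 296) + 228604) = (4078 + (-363 - 190100))*(1/370125 + 228604) = (4078 - 190463)*(1/370125 + 228604) = -186385*84612055501/370125 = -3154083592910777/74025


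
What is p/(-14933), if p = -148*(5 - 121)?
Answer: -17168/14933 ≈ -1.1497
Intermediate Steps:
p = 17168 (p = -148*(-116) = 17168)
p/(-14933) = 17168/(-14933) = 17168*(-1/14933) = -17168/14933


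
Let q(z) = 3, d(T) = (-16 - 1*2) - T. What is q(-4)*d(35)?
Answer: -159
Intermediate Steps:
d(T) = -18 - T (d(T) = (-16 - 2) - T = -18 - T)
q(-4)*d(35) = 3*(-18 - 1*35) = 3*(-18 - 35) = 3*(-53) = -159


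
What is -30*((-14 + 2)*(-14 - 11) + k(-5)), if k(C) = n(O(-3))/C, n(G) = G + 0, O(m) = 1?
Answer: -8994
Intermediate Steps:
n(G) = G
k(C) = 1/C
-30*((-14 + 2)*(-14 - 11) + k(-5)) = -30*((-14 + 2)*(-14 - 11) + 1/(-5)) = -30*(-12*(-25) - 1/5) = -30*(300 - 1/5) = -30*1499/5 = -8994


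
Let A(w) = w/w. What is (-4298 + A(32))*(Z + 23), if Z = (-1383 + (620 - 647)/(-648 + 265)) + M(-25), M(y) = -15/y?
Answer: 11185589452/1915 ≈ 5.8410e+6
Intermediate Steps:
A(w) = 1
Z = -2647161/1915 (Z = (-1383 + (620 - 647)/(-648 + 265)) - 15/(-25) = (-1383 - 27/(-383)) - 15*(-1/25) = (-1383 - 27*(-1/383)) + ⅗ = (-1383 + 27/383) + ⅗ = -529662/383 + ⅗ = -2647161/1915 ≈ -1382.3)
(-4298 + A(32))*(Z + 23) = (-4298 + 1)*(-2647161/1915 + 23) = -4297*(-2603116/1915) = 11185589452/1915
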